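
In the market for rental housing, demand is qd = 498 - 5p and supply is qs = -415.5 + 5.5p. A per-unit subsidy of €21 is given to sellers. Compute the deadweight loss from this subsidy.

Pre-subsidy: 498 - 5p = -415.5 + 5.5p gives p* = 87, q* = 63.
With the subsidy, sellers receive ps = pb + 21 for each unit, where pb is the price buyers pay.
Supply in terms of pb becomes qs = -415.5 + 5.5(pb + 21) = -300 + 5.5pb. Setting this equal to demand: 498 - 5pb = -300 + 5.5pb, so pb = 76.
Sellers receive ps = 76 + 21 = 97; q' = 498 − 5·76 = 118.
The subsidy expands output by 118 − 63 = 55 past the efficient level; on those units the gap between marginal cost and willingness to pay runs from 0 up to 21.
DWL = ½ × 21 × 55 = 577.5.

Deadweight loss = €577.5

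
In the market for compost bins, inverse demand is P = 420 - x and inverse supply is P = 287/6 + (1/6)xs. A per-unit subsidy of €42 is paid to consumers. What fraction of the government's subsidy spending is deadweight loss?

DWL / government spending = 18/355

Pre-subsidy: 420 - x = 287/6 + (1/6)x gives x* = 319 and P* = 101.
With the rebate, buyers effectively pay Pb = Ps − 42, where Ps is the price sellers receive.
On the curves, Pb = 420 - x and Ps = 287/6 + (1/6)x; the wedge Ps − Pb = 42 gives 287/6 + (1/6)x − (420 - x) = 42, so x' = 355.
Then Pb = 420 − 1·355 = 65 and Ps = 287/6 + (1/6)·355 = 107.
ΔCS = ½(319 + 355)(101 − 65) = 12132; ΔPS = ½(319 + 355)(107 − 101) = 2022.
Government spending = 42 × 355 = 14910.
DWL = ½ × 42 × (355 − 319) = 756; fraction = 756 / 14910 = 18/355.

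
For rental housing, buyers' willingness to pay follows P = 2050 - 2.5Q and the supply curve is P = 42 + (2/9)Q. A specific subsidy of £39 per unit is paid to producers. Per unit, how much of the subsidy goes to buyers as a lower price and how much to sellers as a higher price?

Buyers gain 1755/49 per unit; sellers gain 156/49 per unit

Pre-subsidy: 2050 - 2.5Q = 42 + (2/9)Q gives Q* = 36144/49 and P* = 10090/49.
With the subsidy, sellers receive Ps = Pb + 39 for each unit, where Pb is the price buyers pay.
On the curves, Pb = 2050 - 2.5Q and Ps = 42 + (2/9)Q; the wedge Ps − Pb = 39 gives 42 + (2/9)Q − (2050 - 2.5Q) = 39, so Q' = 36846/49.
Then Pb = 2050 − 2.5·(36846/49) = 8335/49 and Ps = 42 + (2/9)·(36846/49) = 10246/49.
Buyers' price falls by P* − Pb = 10090/49 − 8335/49 = 1755/49; sellers' price rises by Ps − P* = 10246/49 − 10090/49 = 156/49.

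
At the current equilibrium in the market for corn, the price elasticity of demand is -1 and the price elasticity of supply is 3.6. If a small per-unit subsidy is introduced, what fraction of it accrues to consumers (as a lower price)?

Consumer share = 18/23

For a small subsidy around the equilibrium, the benefit split depends on the relative slopes, which at a point are proportional to the elasticities.
Buyer share = εs/(εs + |εd|) = 3.6/(3.6 + 1) = 18/23; seller share = |εd|/(εs + |εd|) = 5/23.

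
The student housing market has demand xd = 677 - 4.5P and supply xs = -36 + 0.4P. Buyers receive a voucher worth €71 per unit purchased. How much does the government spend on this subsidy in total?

Pre-subsidy: 677 - 4.5P = -36 + 0.4P gives P* = 7130/49, x* = 1088/49.
With the rebate, buyers effectively pay Pb = Ps − 71, where Ps is the price sellers receive.
Demand in terms of Ps becomes xd = 677 − 4.5(Ps − 71) = 996.5 - 4.5Ps. Setting this equal to supply: 996.5 - 4.5Ps = -36 + 0.4Ps, so Ps = 1475/7.
Buyers pay Pb = 1475/7 − 71 = 978/7; x' = -36 + 0.4·(1475/7) = 338/7.
Government outlay = subsidy × quantity = 71 × 338/7 = 23998/7.

Government cost = 23998/7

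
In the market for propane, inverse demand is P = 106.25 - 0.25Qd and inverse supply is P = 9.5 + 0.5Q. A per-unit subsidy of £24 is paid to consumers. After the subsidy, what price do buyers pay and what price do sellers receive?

Pre-subsidy: 106.25 - 0.25Q = 9.5 + 0.5Q gives Q* = 129 and P* = 74.
With the rebate, buyers effectively pay Pb = Ps − 24, where Ps is the price sellers receive.
On the curves, Pb = 106.25 - 0.25Q and Ps = 9.5 + 0.5Q; the wedge Ps − Pb = 24 gives 9.5 + 0.5Q − (106.25 - 0.25Q) = 24, so Q' = 161.
Then Pb = 106.25 − 0.25·161 = 66 and Ps = 9.5 + 0.5·161 = 90.

Buyers pay £66; sellers receive £90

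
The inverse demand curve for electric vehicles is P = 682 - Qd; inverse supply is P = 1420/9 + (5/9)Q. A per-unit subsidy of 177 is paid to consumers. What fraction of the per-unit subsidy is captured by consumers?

Pre-subsidy: 682 - Q = 1420/9 + (5/9)Q gives Q* = 337 and P* = 345.
With the rebate, buyers effectively pay Pb = Ps − 177, where Ps is the price sellers receive.
On the curves, Pb = 682 - Q and Ps = 1420/9 + (5/9)Q; the wedge Ps − Pb = 177 gives 1420/9 + (5/9)Q − (682 - Q) = 177, so Q' = 6311/14.
Then Pb = 682 − 1·(6311/14) = 3237/14 and Ps = 1420/9 + (5/9)·(6311/14) = 5715/14.
Buyers' price falls by P* − Pb = 345 − 3237/14 = 1593/14; sellers' price rises by Ps − P* = 5715/14 − 345 = 885/14.
So consumers capture (1593/14)/177 = 9/14 of each unit of subsidy.

Consumer share = 9/14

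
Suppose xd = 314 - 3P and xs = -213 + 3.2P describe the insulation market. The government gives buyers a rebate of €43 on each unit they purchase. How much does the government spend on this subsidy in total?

Government cost = 167399/31

Pre-subsidy: 314 - 3P = -213 + 3.2P gives P* = 85, x* = 59.
With the rebate, buyers effectively pay Pb = Ps − 43, where Ps is the price sellers receive.
Demand in terms of Ps becomes xd = 314 − 3(Ps − 43) = 443 - 3Ps. Setting this equal to supply: 443 - 3Ps = -213 + 3.2Ps, so Ps = 3280/31.
Buyers pay Pb = 3280/31 − 43 = 1947/31; x' = -213 + 3.2·(3280/31) = 3893/31.
Government outlay = subsidy × quantity = 43 × 3893/31 = 167399/31.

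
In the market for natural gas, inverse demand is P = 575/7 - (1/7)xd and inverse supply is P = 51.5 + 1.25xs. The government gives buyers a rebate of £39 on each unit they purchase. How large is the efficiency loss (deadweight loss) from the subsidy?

Pre-subsidy: 575/7 - (1/7)x = 51.5 + 1.25x gives x* = 22 and P* = 79.
With the rebate, buyers effectively pay Pb = Ps − 39, where Ps is the price sellers receive.
On the curves, Pb = 575/7 - (1/7)x and Ps = 51.5 + 1.25x; the wedge Ps − Pb = 39 gives 51.5 + 1.25x − (575/7 - (1/7)x) = 39, so x' = 50.
Then Pb = 575/7 − (1/7)·50 = 75 and Ps = 51.5 + 1.25·50 = 114.
The subsidy expands output by 50 − 22 = 28 past the efficient level; on those units the gap between marginal cost and willingness to pay runs from 0 up to 39.
DWL = ½ × 39 × 28 = 546.

Deadweight loss = £546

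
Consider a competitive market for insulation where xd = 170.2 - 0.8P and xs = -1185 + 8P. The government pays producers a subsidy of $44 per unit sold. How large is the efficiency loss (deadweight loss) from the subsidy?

Deadweight loss = $704

Pre-subsidy: 170.2 - 0.8P = -1185 + 8P gives P* = 154, x* = 47.
With the subsidy, sellers receive Ps = Pb + 44 for each unit, where Pb is the price buyers pay.
Supply in terms of Pb becomes xs = -1185 + 8(Pb + 44) = -833 + 8Pb. Setting this equal to demand: 170.2 - 0.8Pb = -833 + 8Pb, so Pb = 114.
Sellers receive Ps = 114 + 44 = 158; x' = 170.2 − 0.8·114 = 79.
The subsidy expands output by 79 − 47 = 32 past the efficient level; on those units the gap between marginal cost and willingness to pay runs from 0 up to 44.
DWL = ½ × 44 × 32 = 704.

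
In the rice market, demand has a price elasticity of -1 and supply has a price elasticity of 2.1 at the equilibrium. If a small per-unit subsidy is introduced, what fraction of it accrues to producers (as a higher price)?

For a small subsidy around the equilibrium, the benefit split depends on the relative slopes, which at a point are proportional to the elasticities.
Buyer share = εs/(εs + |εd|) = 2.1/(2.1 + 1) = 21/31; seller share = |εd|/(εs + |εd|) = 10/31.
So producers capture 10/31 of the subsidy.

Producer share = 10/31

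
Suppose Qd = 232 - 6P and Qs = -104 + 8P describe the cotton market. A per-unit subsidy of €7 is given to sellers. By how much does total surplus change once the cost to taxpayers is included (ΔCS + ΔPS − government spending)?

Net change in total surplus = -€84

Pre-subsidy: 232 - 6P = -104 + 8P gives P* = 24, Q* = 88.
With the subsidy, sellers receive Ps = Pb + 7 for each unit, where Pb is the price buyers pay.
Supply in terms of Pb becomes Qs = -104 + 8(Pb + 7) = -48 + 8Pb. Setting this equal to demand: 232 - 6Pb = -48 + 8Pb, so Pb = 20.
Sellers receive Ps = 20 + 7 = 27; Q' = 232 − 6·20 = 112.
ΔCS = ½(88 + 112)(24 − 20) = 400; ΔPS = ½(88 + 112)(27 − 24) = 300.
Government spending = 7 × 112 = 784.
Net change = 400 + 300 − 784 = -84. The loss equals the DWL triangle ½·7·24.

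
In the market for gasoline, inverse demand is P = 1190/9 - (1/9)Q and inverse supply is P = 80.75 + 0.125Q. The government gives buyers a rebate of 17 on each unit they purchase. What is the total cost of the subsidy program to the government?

Pre-subsidy: 1190/9 - (1/9)Q = 80.75 + 0.125Q gives Q* = 218 and P* = 108.
With the rebate, buyers effectively pay Pb = Ps − 17, where Ps is the price sellers receive.
On the curves, Pb = 1190/9 - (1/9)Q and Ps = 80.75 + 0.125Q; the wedge Ps − Pb = 17 gives 80.75 + 0.125Q − (1190/9 - (1/9)Q) = 17, so Q' = 290.
Then Pb = 1190/9 − (1/9)·290 = 100 and Ps = 80.75 + 0.125·290 = 117.
Government outlay = subsidy × quantity = 17 × 290 = 4930.

Government cost = 4930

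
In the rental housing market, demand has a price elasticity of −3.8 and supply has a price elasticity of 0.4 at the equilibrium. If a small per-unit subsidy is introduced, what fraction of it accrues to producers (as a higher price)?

Producer share = 19/21

For a small subsidy around the equilibrium, the benefit split depends on the relative slopes, which at a point are proportional to the elasticities.
Buyer share = εs/(εs + |εd|) = 0.4/(0.4 + 3.8) = 2/21; seller share = |εd|/(εs + |εd|) = 19/21.
So producers capture 19/21 of the subsidy.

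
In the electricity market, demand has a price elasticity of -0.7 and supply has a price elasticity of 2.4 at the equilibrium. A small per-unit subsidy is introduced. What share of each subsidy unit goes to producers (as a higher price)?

For a small subsidy around the equilibrium, the benefit split depends on the relative slopes, which at a point are proportional to the elasticities.
Buyer share = εs/(εs + |εd|) = 2.4/(2.4 + 0.7) = 24/31; seller share = |εd|/(εs + |εd|) = 7/31.
So producers capture 7/31 of the subsidy.

Producer share = 7/31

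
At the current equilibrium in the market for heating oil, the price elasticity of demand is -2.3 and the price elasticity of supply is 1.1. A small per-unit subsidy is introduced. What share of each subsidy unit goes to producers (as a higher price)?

Producer share = 23/34

For a small subsidy around the equilibrium, the benefit split depends on the relative slopes, which at a point are proportional to the elasticities.
Buyer share = εs/(εs + |εd|) = 1.1/(1.1 + 2.3) = 11/34; seller share = |εd|/(εs + |εd|) = 23/34.
So producers capture 23/34 of the subsidy.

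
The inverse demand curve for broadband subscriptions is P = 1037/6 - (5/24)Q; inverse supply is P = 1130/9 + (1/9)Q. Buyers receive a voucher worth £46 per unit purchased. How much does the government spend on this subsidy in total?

Pre-subsidy: 1037/6 - (5/24)Q = 1130/9 + (1/9)Q gives Q* = 148 and P* = 142.
With the rebate, buyers effectively pay Pb = Ps − 46, where Ps is the price sellers receive.
On the curves, Pb = 1037/6 - (5/24)Q and Ps = 1130/9 + (1/9)Q; the wedge Ps − Pb = 46 gives 1130/9 + (1/9)Q − (1037/6 - (5/24)Q) = 46, so Q' = 292.
Then Pb = 1037/6 − (5/24)·292 = 112 and Ps = 1130/9 + (1/9)·292 = 158.
Government outlay = subsidy × quantity = 46 × 292 = 13432.

Government cost = £13432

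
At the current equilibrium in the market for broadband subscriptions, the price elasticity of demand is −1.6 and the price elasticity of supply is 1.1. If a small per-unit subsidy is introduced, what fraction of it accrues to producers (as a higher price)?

For a small subsidy around the equilibrium, the benefit split depends on the relative slopes, which at a point are proportional to the elasticities.
Buyer share = εs/(εs + |εd|) = 1.1/(1.1 + 1.6) = 11/27; seller share = |εd|/(εs + |εd|) = 16/27.
So producers capture 16/27 of the subsidy.

Producer share = 16/27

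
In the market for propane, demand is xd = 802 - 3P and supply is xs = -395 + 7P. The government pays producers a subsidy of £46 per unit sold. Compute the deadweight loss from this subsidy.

Pre-subsidy: 802 - 3P = -395 + 7P gives P* = 119.7, x* = 442.9.
With the subsidy, sellers receive Ps = Pb + 46 for each unit, where Pb is the price buyers pay.
Supply in terms of Pb becomes xs = -395 + 7(Pb + 46) = -73 + 7Pb. Setting this equal to demand: 802 - 3Pb = -73 + 7Pb, so Pb = 87.5.
Sellers receive Ps = 87.5 + 46 = 133.5; x' = 802 − 3·87.5 = 539.5.
The subsidy expands output by 539.5 − 442.9 = 96.6 past the efficient level; on those units the gap between marginal cost and willingness to pay runs from 0 up to 46.
DWL = ½ × 46 × 96.6 = 2221.8.

Deadweight loss = £2221.8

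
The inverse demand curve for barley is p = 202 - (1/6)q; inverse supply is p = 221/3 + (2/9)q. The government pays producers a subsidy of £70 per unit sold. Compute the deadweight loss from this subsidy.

Pre-subsidy: 202 - (1/6)q = 221/3 + (2/9)q gives q* = 330 and p* = 147.
With the subsidy, sellers receive ps = pb + 70 for each unit, where pb is the price buyers pay.
On the curves, pb = 202 - (1/6)q and ps = 221/3 + (2/9)q; the wedge ps − pb = 70 gives 221/3 + (2/9)q − (202 - (1/6)q) = 70, so q' = 510.
Then pb = 202 − (1/6)·510 = 117 and ps = 221/3 + (2/9)·510 = 187.
The subsidy expands output by 510 − 330 = 180 past the efficient level; on those units the gap between marginal cost and willingness to pay runs from 0 up to 70.
DWL = ½ × 70 × 180 = 6300.

Deadweight loss = £6300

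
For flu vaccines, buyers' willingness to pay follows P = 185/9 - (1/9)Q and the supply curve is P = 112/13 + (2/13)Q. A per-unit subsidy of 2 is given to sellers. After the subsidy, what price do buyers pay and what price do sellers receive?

Buyers pay 456/31; sellers receive 518/31

Pre-subsidy: 185/9 - (1/9)Q = 112/13 + (2/13)Q gives Q* = 1397/31 and P* = 482/31.
With the subsidy, sellers receive Ps = Pb + 2 for each unit, where Pb is the price buyers pay.
On the curves, Pb = 185/9 - (1/9)Q and Ps = 112/13 + (2/13)Q; the wedge Ps − Pb = 2 gives 112/13 + (2/13)Q − (185/9 - (1/9)Q) = 2, so Q' = 1631/31.
Then Pb = 185/9 − (1/9)·(1631/31) = 456/31 and Ps = 112/13 + (2/13)·(1631/31) = 518/31.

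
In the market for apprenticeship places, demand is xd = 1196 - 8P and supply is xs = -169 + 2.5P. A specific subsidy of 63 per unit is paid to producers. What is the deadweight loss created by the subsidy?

Deadweight loss = 3780

Pre-subsidy: 1196 - 8P = -169 + 2.5P gives P* = 130, x* = 156.
With the subsidy, sellers receive Ps = Pb + 63 for each unit, where Pb is the price buyers pay.
Supply in terms of Pb becomes xs = -169 + 2.5(Pb + 63) = -11.5 + 2.5Pb. Setting this equal to demand: 1196 - 8Pb = -11.5 + 2.5Pb, so Pb = 115.
Sellers receive Ps = 115 + 63 = 178; x' = 1196 − 8·115 = 276.
The subsidy expands output by 276 − 156 = 120 past the efficient level; on those units the gap between marginal cost and willingness to pay runs from 0 up to 63.
DWL = ½ × 63 × 120 = 3780.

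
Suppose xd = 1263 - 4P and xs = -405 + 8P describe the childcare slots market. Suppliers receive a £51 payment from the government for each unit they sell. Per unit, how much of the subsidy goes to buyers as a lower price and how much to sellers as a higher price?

Pre-subsidy: 1263 - 4P = -405 + 8P gives P* = 139, x* = 707.
With the subsidy, sellers receive Ps = Pb + 51 for each unit, where Pb is the price buyers pay.
Supply in terms of Pb becomes xs = -405 + 8(Pb + 51) = 3 + 8Pb. Setting this equal to demand: 1263 - 4Pb = 3 + 8Pb, so Pb = 105.
Sellers receive Ps = 105 + 51 = 156; x' = 1263 − 4·105 = 843.
Buyers' price falls by P* − Pb = 139 − 105 = 34; sellers' price rises by Ps − P* = 156 − 139 = 17.

Buyers gain £34 per unit; sellers gain £17 per unit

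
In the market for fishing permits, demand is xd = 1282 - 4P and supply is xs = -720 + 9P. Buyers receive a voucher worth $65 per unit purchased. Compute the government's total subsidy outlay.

Pre-subsidy: 1282 - 4P = -720 + 9P gives P* = 154, x* = 666.
With the rebate, buyers effectively pay Pb = Ps − 65, where Ps is the price sellers receive.
Demand in terms of Ps becomes xd = 1282 − 4(Ps − 65) = 1542 - 4Ps. Setting this equal to supply: 1542 - 4Ps = -720 + 9Ps, so Ps = 174.
Buyers pay Pb = 174 − 65 = 109; x' = -720 + 9·174 = 846.
Government outlay = subsidy × quantity = 65 × 846 = 54990.

Government cost = $54990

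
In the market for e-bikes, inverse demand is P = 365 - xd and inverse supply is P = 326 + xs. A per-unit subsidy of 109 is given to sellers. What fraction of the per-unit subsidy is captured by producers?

Producer share = 0.5

Pre-subsidy: 365 - x = 326 + x gives x* = 19.5 and P* = 345.5.
With the subsidy, sellers receive Ps = Pb + 109 for each unit, where Pb is the price buyers pay.
On the curves, Pb = 365 - x and Ps = 326 + x; the wedge Ps − Pb = 109 gives 326 + x − (365 - x) = 109, so x' = 74.
Then Pb = 365 − 1·74 = 291 and Ps = 326 + 1·74 = 400.
Buyers' price falls by P* − Pb = 345.5 − 291 = 54.5; sellers' price rises by Ps − P* = 400 − 345.5 = 54.5.
So producers capture 54.5/109 = 0.5 of each unit of subsidy.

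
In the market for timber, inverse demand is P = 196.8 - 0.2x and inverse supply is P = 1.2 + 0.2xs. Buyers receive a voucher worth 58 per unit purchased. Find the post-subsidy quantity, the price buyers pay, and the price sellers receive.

Pre-subsidy: 196.8 - 0.2x = 1.2 + 0.2x gives x* = 489 and P* = 99.
With the rebate, buyers effectively pay Pb = Ps − 58, where Ps is the price sellers receive.
On the curves, Pb = 196.8 - 0.2x and Ps = 1.2 + 0.2x; the wedge Ps − Pb = 58 gives 1.2 + 0.2x − (196.8 - 0.2x) = 58, so x' = 634.
Then Pb = 196.8 − 0.2·634 = 70 and Ps = 1.2 + 0.2·634 = 128.

x' = 634; buyers pay 70; sellers receive 128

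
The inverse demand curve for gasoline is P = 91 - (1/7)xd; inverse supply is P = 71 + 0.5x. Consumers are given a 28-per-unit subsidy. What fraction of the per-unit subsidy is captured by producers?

Producer share = 7/9

Pre-subsidy: 91 - (1/7)x = 71 + 0.5x gives x* = 280/9 and P* = 779/9.
With the rebate, buyers effectively pay Pb = Ps − 28, where Ps is the price sellers receive.
On the curves, Pb = 91 - (1/7)x and Ps = 71 + 0.5x; the wedge Ps − Pb = 28 gives 71 + 0.5x − (91 - (1/7)x) = 28, so x' = 224/3.
Then Pb = 91 − (1/7)·(224/3) = 241/3 and Ps = 71 + 0.5·(224/3) = 325/3.
Buyers' price falls by P* − Pb = 779/9 − 241/3 = 56/9; sellers' price rises by Ps − P* = 325/3 − 779/9 = 196/9.
So producers capture (196/9)/28 = 7/9 of each unit of subsidy.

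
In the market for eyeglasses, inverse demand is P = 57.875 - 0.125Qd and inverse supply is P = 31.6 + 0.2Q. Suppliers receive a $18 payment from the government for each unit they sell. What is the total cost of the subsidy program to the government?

Government cost = 31878/13

Pre-subsidy: 57.875 - 0.125Q = 31.6 + 0.2Q gives Q* = 1051/13 and P* = 621/13.
With the subsidy, sellers receive Ps = Pb + 18 for each unit, where Pb is the price buyers pay.
On the curves, Pb = 57.875 - 0.125Q and Ps = 31.6 + 0.2Q; the wedge Ps − Pb = 18 gives 31.6 + 0.2Q − (57.875 - 0.125Q) = 18, so Q' = 1771/13.
Then Pb = 57.875 − 0.125·(1771/13) = 531/13 and Ps = 31.6 + 0.2·(1771/13) = 765/13.
Government outlay = subsidy × quantity = 18 × 1771/13 = 31878/13.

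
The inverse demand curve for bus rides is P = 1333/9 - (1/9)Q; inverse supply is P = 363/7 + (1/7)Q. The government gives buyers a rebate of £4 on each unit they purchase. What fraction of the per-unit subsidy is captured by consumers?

Consumer share = 0.4375

Pre-subsidy: 1333/9 - (1/9)Q = 363/7 + (1/7)Q gives Q* = 379 and P* = 106.
With the rebate, buyers effectively pay Pb = Ps − 4, where Ps is the price sellers receive.
On the curves, Pb = 1333/9 - (1/9)Q and Ps = 363/7 + (1/7)Q; the wedge Ps − Pb = 4 gives 363/7 + (1/7)Q − (1333/9 - (1/9)Q) = 4, so Q' = 394.75.
Then Pb = 1333/9 − (1/9)·394.75 = 104.25 and Ps = 363/7 + (1/7)·394.75 = 108.25.
Buyers' price falls by P* − Pb = 106 − 104.25 = 1.75; sellers' price rises by Ps − P* = 108.25 − 106 = 2.25.
So consumers capture 1.75/4 = 0.4375 of each unit of subsidy.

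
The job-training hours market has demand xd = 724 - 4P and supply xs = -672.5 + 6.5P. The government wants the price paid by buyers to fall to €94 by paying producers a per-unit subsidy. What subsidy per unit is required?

At a buyer price of 94, quantity demanded is 724 − 4·94 = 348.
Sellers supply 348 only when they receive Ps with -672.5 + 6.5·Ps = 348, i.e. Ps = 157.
s = Ps − Pb = 157 − 94 = 63.

Required subsidy s = €63 per unit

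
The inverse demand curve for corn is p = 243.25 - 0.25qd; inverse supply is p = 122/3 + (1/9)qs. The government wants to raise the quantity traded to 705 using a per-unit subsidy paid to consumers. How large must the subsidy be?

Required subsidy s = 52 per unit

At q = 705, from the demand curve buyers pay pb = 243.25 − 0.25·705 = 67; from the supply curve sellers need ps = 122/3 + (1/9)·705 = 119.
The subsidy must fill the gap: s = ps − pb = 119 − 67 = 52.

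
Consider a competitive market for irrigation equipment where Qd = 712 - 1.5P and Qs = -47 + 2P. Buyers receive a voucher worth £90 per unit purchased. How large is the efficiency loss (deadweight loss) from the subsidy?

Deadweight loss = 24300/7

Pre-subsidy: 712 - 1.5P = -47 + 2P gives P* = 1518/7, Q* = 2707/7.
With the rebate, buyers effectively pay Pb = Ps − 90, where Ps is the price sellers receive.
Demand in terms of Ps becomes Qd = 712 − 1.5(Ps − 90) = 847 - 1.5Ps. Setting this equal to supply: 847 - 1.5Ps = -47 + 2Ps, so Ps = 1788/7.
Buyers pay Pb = 1788/7 − 90 = 1158/7; Q' = -47 + 2·(1788/7) = 3247/7.
The subsidy expands output by 3247/7 − 2707/7 = 540/7 past the efficient level; on those units the gap between marginal cost and willingness to pay runs from 0 up to 90.
DWL = ½ × 90 × 540/7 = 24300/7.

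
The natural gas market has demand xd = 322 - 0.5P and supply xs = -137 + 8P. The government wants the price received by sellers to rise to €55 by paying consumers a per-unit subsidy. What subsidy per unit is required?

Required subsidy s = €17 per unit

At a seller price of 55, quantity supplied is -137 + 8·55 = 303.
Buyers absorb 303 only when they pay Pb with 322 − 0.5·Pb = 303, i.e. Pb = 38.
s = Ps − Pb = 55 − 38 = 17.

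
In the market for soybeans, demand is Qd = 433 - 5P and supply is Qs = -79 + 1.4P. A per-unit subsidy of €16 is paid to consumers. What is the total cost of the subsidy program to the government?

Government cost = €808

Pre-subsidy: 433 - 5P = -79 + 1.4P gives P* = 80, Q* = 33.
With the rebate, buyers effectively pay Pb = Ps − 16, where Ps is the price sellers receive.
Demand in terms of Ps becomes Qd = 433 − 5(Ps − 16) = 513 - 5Ps. Setting this equal to supply: 513 - 5Ps = -79 + 1.4Ps, so Ps = 92.5.
Buyers pay Pb = 92.5 − 16 = 76.5; Q' = -79 + 1.4·92.5 = 50.5.
Government outlay = subsidy × quantity = 16 × 50.5 = 808.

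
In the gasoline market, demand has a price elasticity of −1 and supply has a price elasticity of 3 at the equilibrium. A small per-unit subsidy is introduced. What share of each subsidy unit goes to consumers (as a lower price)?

For a small subsidy around the equilibrium, the benefit split depends on the relative slopes, which at a point are proportional to the elasticities.
Buyer share = εs/(εs + |εd|) = 3/(3 + 1) = 0.75; seller share = |εd|/(εs + |εd|) = 0.25.

Consumer share = 0.75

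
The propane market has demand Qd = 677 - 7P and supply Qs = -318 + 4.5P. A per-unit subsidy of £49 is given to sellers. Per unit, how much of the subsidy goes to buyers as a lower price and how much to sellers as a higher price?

Buyers gain 441/23 per unit; sellers gain 686/23 per unit

Pre-subsidy: 677 - 7P = -318 + 4.5P gives P* = 1990/23, Q* = 1641/23.
With the subsidy, sellers receive Ps = Pb + 49 for each unit, where Pb is the price buyers pay.
Supply in terms of Pb becomes Qs = -318 + 4.5(Pb + 49) = -97.5 + 4.5Pb. Setting this equal to demand: 677 - 7Pb = -97.5 + 4.5Pb, so Pb = 1549/23.
Sellers receive Ps = 1549/23 + 49 = 2676/23; Q' = 677 − 7·(1549/23) = 4728/23.
Buyers' price falls by P* − Pb = 1990/23 − 1549/23 = 441/23; sellers' price rises by Ps − P* = 2676/23 − 1990/23 = 686/23.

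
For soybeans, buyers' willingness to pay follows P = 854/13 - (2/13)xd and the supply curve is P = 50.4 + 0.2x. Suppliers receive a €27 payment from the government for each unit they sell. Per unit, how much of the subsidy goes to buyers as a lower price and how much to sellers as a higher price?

Buyers gain 270/23 per unit; sellers gain 351/23 per unit

Pre-subsidy: 854/13 - (2/13)x = 50.4 + 0.2x gives x* = 994/23 and P* = 1358/23.
With the subsidy, sellers receive Ps = Pb + 27 for each unit, where Pb is the price buyers pay.
On the curves, Pb = 854/13 - (2/13)x and Ps = 50.4 + 0.2x; the wedge Ps − Pb = 27 gives 50.4 + 0.2x − (854/13 - (2/13)x) = 27, so x' = 2749/23.
Then Pb = 854/13 − (2/13)·(2749/23) = 1088/23 and Ps = 50.4 + 0.2·(2749/23) = 1709/23.
Buyers' price falls by P* − Pb = 1358/23 − 1088/23 = 270/23; sellers' price rises by Ps − P* = 1709/23 − 1358/23 = 351/23.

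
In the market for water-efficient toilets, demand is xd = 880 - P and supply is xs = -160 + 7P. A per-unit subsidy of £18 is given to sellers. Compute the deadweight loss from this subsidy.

Deadweight loss = £141.75

Pre-subsidy: 880 - P = -160 + 7P gives P* = 130, x* = 750.
With the subsidy, sellers receive Ps = Pb + 18 for each unit, where Pb is the price buyers pay.
Supply in terms of Pb becomes xs = -160 + 7(Pb + 18) = -34 + 7Pb. Setting this equal to demand: 880 - Pb = -34 + 7Pb, so Pb = 114.25.
Sellers receive Ps = 114.25 + 18 = 132.25; x' = 880 − 1·114.25 = 765.75.
The subsidy expands output by 765.75 − 750 = 15.75 past the efficient level; on those units the gap between marginal cost and willingness to pay runs from 0 up to 18.
DWL = ½ × 18 × 15.75 = 141.75.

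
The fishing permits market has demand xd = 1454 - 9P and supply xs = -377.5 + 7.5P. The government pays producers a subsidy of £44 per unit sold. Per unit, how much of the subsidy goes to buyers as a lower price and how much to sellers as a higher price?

Buyers gain £20 per unit; sellers gain £24 per unit

Pre-subsidy: 1454 - 9P = -377.5 + 7.5P gives P* = 111, x* = 455.
With the subsidy, sellers receive Ps = Pb + 44 for each unit, where Pb is the price buyers pay.
Supply in terms of Pb becomes xs = -377.5 + 7.5(Pb + 44) = -47.5 + 7.5Pb. Setting this equal to demand: 1454 - 9Pb = -47.5 + 7.5Pb, so Pb = 91.
Sellers receive Ps = 91 + 44 = 135; x' = 1454 − 9·91 = 635.
Buyers' price falls by P* − Pb = 111 − 91 = 20; sellers' price rises by Ps − P* = 135 − 111 = 24.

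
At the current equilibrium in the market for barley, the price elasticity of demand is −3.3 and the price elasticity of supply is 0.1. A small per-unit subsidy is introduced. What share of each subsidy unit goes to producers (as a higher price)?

For a small subsidy around the equilibrium, the benefit split depends on the relative slopes, which at a point are proportional to the elasticities.
Buyer share = εs/(εs + |εd|) = 0.1/(0.1 + 3.3) = 1/34; seller share = |εd|/(εs + |εd|) = 33/34.
So producers capture 33/34 of the subsidy.

Producer share = 33/34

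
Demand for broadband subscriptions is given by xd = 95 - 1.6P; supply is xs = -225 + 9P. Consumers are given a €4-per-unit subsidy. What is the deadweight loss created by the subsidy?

Deadweight loss = 576/53

Pre-subsidy: 95 - 1.6P = -225 + 9P gives P* = 1600/53, x* = 2475/53.
With the rebate, buyers effectively pay Pb = Ps − 4, where Ps is the price sellers receive.
Demand in terms of Ps becomes xd = 95 − 1.6(Ps − 4) = 101.4 - 1.6Ps. Setting this equal to supply: 101.4 - 1.6Ps = -225 + 9Ps, so Ps = 1632/53.
Buyers pay Pb = 1632/53 − 4 = 1420/53; x' = -225 + 9·(1632/53) = 2763/53.
The subsidy expands output by 2763/53 − 2475/53 = 288/53 past the efficient level; on those units the gap between marginal cost and willingness to pay runs from 0 up to 4.
DWL = ½ × 4 × 288/53 = 576/53.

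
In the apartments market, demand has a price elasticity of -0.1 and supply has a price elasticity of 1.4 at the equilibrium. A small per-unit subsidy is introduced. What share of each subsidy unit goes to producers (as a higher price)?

For a small subsidy around the equilibrium, the benefit split depends on the relative slopes, which at a point are proportional to the elasticities.
Buyer share = εs/(εs + |εd|) = 1.4/(1.4 + 0.1) = 14/15; seller share = |εd|/(εs + |εd|) = 1/15.
So producers capture 1/15 of the subsidy.

Producer share = 1/15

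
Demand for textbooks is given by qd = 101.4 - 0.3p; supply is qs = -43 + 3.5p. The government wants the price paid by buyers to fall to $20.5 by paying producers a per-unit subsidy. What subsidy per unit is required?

At a buyer price of 20.5, quantity demanded is 101.4 − 0.3·20.5 = 95.25.
Sellers supply 95.25 only when they receive ps with -43 + 3.5·ps = 95.25, i.e. ps = 39.5.
s = ps − pb = 39.5 − 20.5 = 19.

Required subsidy s = $19 per unit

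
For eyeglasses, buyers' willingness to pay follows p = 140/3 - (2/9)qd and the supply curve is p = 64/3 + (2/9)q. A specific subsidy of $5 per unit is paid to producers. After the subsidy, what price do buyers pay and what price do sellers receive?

Pre-subsidy: 140/3 - (2/9)q = 64/3 + (2/9)q gives q* = 57 and p* = 34.
With the subsidy, sellers receive ps = pb + 5 for each unit, where pb is the price buyers pay.
On the curves, pb = 140/3 - (2/9)q and ps = 64/3 + (2/9)q; the wedge ps − pb = 5 gives 64/3 + (2/9)q − (140/3 - (2/9)q) = 5, so q' = 68.25.
Then pb = 140/3 − (2/9)·68.25 = 31.5 and ps = 64/3 + (2/9)·68.25 = 36.5.

Buyers pay $31.5; sellers receive $36.5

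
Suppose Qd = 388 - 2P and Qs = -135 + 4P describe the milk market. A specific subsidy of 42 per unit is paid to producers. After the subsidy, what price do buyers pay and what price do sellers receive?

Pre-subsidy: 388 - 2P = -135 + 4P gives P* = 523/6, Q* = 641/3.
With the subsidy, sellers receive Ps = Pb + 42 for each unit, where Pb is the price buyers pay.
Supply in terms of Pb becomes Qs = -135 + 4(Pb + 42) = 33 + 4Pb. Setting this equal to demand: 388 - 2Pb = 33 + 4Pb, so Pb = 355/6.
Sellers receive Ps = 355/6 + 42 = 607/6; Q' = 388 − 2·(355/6) = 809/3.

Buyers pay 355/6; sellers receive 607/6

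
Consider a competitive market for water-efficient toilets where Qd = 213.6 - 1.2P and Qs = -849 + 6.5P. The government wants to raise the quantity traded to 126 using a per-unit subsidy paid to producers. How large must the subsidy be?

At Q = 126, invert demand for the buyer price: Pb = (213.6 − 126)/1.2 = 73; invert supply for the seller price: Ps = (126 − (-849))/6.5 = 150.
The subsidy must fill the gap: s = Ps − Pb = 150 − 73 = 77.

Required subsidy s = 77 per unit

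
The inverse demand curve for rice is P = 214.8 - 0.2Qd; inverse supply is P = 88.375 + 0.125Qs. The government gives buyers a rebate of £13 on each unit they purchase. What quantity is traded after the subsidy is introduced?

Pre-subsidy: 214.8 - 0.2Q = 88.375 + 0.125Q gives Q* = 389 and P* = 137.
With the rebate, buyers effectively pay Pb = Ps − 13, where Ps is the price sellers receive.
On the curves, Pb = 214.8 - 0.2Q and Ps = 88.375 + 0.125Q; the wedge Ps − Pb = 13 gives 88.375 + 0.125Q − (214.8 - 0.2Q) = 13, so Q' = 429.
Then Pb = 214.8 − 0.2·429 = 129 and Ps = 88.375 + 0.125·429 = 142.

Q' = 429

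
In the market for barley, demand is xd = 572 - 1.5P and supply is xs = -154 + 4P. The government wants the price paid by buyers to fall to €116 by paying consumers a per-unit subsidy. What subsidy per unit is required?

Required subsidy s = €22 per unit

At a buyer price of 116, quantity demanded is 572 − 1.5·116 = 398.
Sellers supply 398 only when they receive Ps with -154 + 4·Ps = 398, i.e. Ps = 138.
s = Ps − Pb = 138 − 116 = 22.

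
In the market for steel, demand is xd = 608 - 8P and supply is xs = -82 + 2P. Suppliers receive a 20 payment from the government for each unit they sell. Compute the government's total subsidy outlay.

Pre-subsidy: 608 - 8P = -82 + 2P gives P* = 69, x* = 56.
With the subsidy, sellers receive Ps = Pb + 20 for each unit, where Pb is the price buyers pay.
Supply in terms of Pb becomes xs = -82 + 2(Pb + 20) = -42 + 2Pb. Setting this equal to demand: 608 - 8Pb = -42 + 2Pb, so Pb = 65.
Sellers receive Ps = 65 + 20 = 85; x' = 608 − 8·65 = 88.
Government outlay = subsidy × quantity = 20 × 88 = 1760.

Government cost = 1760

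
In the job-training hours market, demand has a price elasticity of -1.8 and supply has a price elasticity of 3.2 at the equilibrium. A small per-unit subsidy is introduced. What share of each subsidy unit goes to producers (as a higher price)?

Producer share = 0.36

For a small subsidy around the equilibrium, the benefit split depends on the relative slopes, which at a point are proportional to the elasticities.
Buyer share = εs/(εs + |εd|) = 3.2/(3.2 + 1.8) = 0.64; seller share = |εd|/(εs + |εd|) = 0.36.
So producers capture 0.36 of the subsidy.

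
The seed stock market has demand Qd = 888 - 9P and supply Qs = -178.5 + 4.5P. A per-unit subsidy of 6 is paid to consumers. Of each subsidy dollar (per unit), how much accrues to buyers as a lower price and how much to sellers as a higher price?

Buyers gain 2 per unit; sellers gain 4 per unit

Pre-subsidy: 888 - 9P = -178.5 + 4.5P gives P* = 79, Q* = 177.
With the rebate, buyers effectively pay Pb = Ps − 6, where Ps is the price sellers receive.
Demand in terms of Ps becomes Qd = 888 − 9(Ps − 6) = 942 - 9Ps. Setting this equal to supply: 942 - 9Ps = -178.5 + 4.5Ps, so Ps = 83.
Buyers pay Pb = 83 − 6 = 77; Q' = -178.5 + 4.5·83 = 195.
Buyers' price falls by P* − Pb = 79 − 77 = 2; sellers' price rises by Ps − P* = 83 − 79 = 4.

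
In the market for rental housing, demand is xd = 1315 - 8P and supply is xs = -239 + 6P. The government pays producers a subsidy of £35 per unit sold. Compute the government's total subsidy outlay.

Pre-subsidy: 1315 - 8P = -239 + 6P gives P* = 111, x* = 427.
With the subsidy, sellers receive Ps = Pb + 35 for each unit, where Pb is the price buyers pay.
Supply in terms of Pb becomes xs = -239 + 6(Pb + 35) = -29 + 6Pb. Setting this equal to demand: 1315 - 8Pb = -29 + 6Pb, so Pb = 96.
Sellers receive Ps = 96 + 35 = 131; x' = 1315 − 8·96 = 547.
Government outlay = subsidy × quantity = 35 × 547 = 19145.

Government cost = £19145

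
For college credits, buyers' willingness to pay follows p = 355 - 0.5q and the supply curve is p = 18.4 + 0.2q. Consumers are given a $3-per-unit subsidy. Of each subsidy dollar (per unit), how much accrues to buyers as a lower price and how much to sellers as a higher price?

Pre-subsidy: 355 - 0.5q = 18.4 + 0.2q gives q* = 3366/7 and p* = 802/7.
With the rebate, buyers effectively pay pb = ps − 3, where ps is the price sellers receive.
On the curves, pb = 355 - 0.5q and ps = 18.4 + 0.2q; the wedge ps − pb = 3 gives 18.4 + 0.2q − (355 - 0.5q) = 3, so q' = 3396/7.
Then pb = 355 − 0.5·(3396/7) = 787/7 and ps = 18.4 + 0.2·(3396/7) = 808/7.
Buyers' price falls by p* − pb = 802/7 − 787/7 = 15/7; sellers' price rises by ps − p* = 808/7 − 802/7 = 6/7.

Buyers gain 15/7 per unit; sellers gain 6/7 per unit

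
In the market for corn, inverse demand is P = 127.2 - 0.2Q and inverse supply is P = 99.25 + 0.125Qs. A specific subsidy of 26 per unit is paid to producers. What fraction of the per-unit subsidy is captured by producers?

Producer share = 5/13

Pre-subsidy: 127.2 - 0.2Q = 99.25 + 0.125Q gives Q* = 86 and P* = 110.
With the subsidy, sellers receive Ps = Pb + 26 for each unit, where Pb is the price buyers pay.
On the curves, Pb = 127.2 - 0.2Q and Ps = 99.25 + 0.125Q; the wedge Ps − Pb = 26 gives 99.25 + 0.125Q − (127.2 - 0.2Q) = 26, so Q' = 166.
Then Pb = 127.2 − 0.2·166 = 94 and Ps = 99.25 + 0.125·166 = 120.
Buyers' price falls by P* − Pb = 110 − 94 = 16; sellers' price rises by Ps − P* = 120 − 110 = 10.
So producers capture 10/26 = 5/13 of each unit of subsidy.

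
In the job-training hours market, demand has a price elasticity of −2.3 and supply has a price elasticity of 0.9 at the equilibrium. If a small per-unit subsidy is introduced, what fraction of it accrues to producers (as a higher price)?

Producer share = 0.71875

For a small subsidy around the equilibrium, the benefit split depends on the relative slopes, which at a point are proportional to the elasticities.
Buyer share = εs/(εs + |εd|) = 0.9/(0.9 + 2.3) = 0.28125; seller share = |εd|/(εs + |εd|) = 0.71875.
So producers capture 0.71875 of the subsidy.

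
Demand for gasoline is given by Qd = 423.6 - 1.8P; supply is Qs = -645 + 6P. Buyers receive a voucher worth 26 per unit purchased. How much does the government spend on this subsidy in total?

Government cost = 5538

Pre-subsidy: 423.6 - 1.8P = -645 + 6P gives P* = 137, Q* = 177.
With the rebate, buyers effectively pay Pb = Ps − 26, where Ps is the price sellers receive.
Demand in terms of Ps becomes Qd = 423.6 − 1.8(Ps − 26) = 470.4 - 1.8Ps. Setting this equal to supply: 470.4 - 1.8Ps = -645 + 6Ps, so Ps = 143.
Buyers pay Pb = 143 − 26 = 117; Q' = -645 + 6·143 = 213.
Government outlay = subsidy × quantity = 26 × 213 = 5538.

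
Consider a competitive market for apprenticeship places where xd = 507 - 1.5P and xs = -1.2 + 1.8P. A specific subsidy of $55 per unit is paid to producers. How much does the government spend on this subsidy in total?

Government cost = $17655

Pre-subsidy: 507 - 1.5P = -1.2 + 1.8P gives P* = 154, x* = 276.
With the subsidy, sellers receive Ps = Pb + 55 for each unit, where Pb is the price buyers pay.
Supply in terms of Pb becomes xs = -1.2 + 1.8(Pb + 55) = 97.8 + 1.8Pb. Setting this equal to demand: 507 - 1.5Pb = 97.8 + 1.8Pb, so Pb = 124.
Sellers receive Ps = 124 + 55 = 179; x' = 507 − 1.5·124 = 321.
Government outlay = subsidy × quantity = 55 × 321 = 17655.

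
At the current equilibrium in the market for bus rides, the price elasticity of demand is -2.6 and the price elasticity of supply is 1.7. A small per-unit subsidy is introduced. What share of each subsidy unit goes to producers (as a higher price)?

For a small subsidy around the equilibrium, the benefit split depends on the relative slopes, which at a point are proportional to the elasticities.
Buyer share = εs/(εs + |εd|) = 1.7/(1.7 + 2.6) = 17/43; seller share = |εd|/(εs + |εd|) = 26/43.
So producers capture 26/43 of the subsidy.

Producer share = 26/43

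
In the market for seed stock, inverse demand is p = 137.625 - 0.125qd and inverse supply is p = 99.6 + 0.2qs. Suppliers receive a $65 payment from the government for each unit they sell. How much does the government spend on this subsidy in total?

Pre-subsidy: 137.625 - 0.125q = 99.6 + 0.2q gives q* = 117 and p* = 123.
With the subsidy, sellers receive ps = pb + 65 for each unit, where pb is the price buyers pay.
On the curves, pb = 137.625 - 0.125q and ps = 99.6 + 0.2q; the wedge ps − pb = 65 gives 99.6 + 0.2q − (137.625 - 0.125q) = 65, so q' = 317.
Then pb = 137.625 − 0.125·317 = 98 and ps = 99.6 + 0.2·317 = 163.
Government outlay = subsidy × quantity = 65 × 317 = 20605.

Government cost = $20605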